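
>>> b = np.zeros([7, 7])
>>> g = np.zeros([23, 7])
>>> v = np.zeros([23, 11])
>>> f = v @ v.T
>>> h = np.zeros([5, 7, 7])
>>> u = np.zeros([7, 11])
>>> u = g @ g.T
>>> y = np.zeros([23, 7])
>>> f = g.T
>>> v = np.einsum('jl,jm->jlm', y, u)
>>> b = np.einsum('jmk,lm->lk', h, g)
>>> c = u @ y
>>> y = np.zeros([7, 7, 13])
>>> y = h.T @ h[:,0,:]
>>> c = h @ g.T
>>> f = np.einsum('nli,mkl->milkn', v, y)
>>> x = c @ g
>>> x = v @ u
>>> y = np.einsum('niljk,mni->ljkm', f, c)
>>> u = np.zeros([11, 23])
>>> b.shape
(23, 7)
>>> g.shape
(23, 7)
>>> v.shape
(23, 7, 23)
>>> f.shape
(7, 23, 7, 7, 23)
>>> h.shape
(5, 7, 7)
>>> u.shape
(11, 23)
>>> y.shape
(7, 7, 23, 5)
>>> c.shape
(5, 7, 23)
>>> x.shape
(23, 7, 23)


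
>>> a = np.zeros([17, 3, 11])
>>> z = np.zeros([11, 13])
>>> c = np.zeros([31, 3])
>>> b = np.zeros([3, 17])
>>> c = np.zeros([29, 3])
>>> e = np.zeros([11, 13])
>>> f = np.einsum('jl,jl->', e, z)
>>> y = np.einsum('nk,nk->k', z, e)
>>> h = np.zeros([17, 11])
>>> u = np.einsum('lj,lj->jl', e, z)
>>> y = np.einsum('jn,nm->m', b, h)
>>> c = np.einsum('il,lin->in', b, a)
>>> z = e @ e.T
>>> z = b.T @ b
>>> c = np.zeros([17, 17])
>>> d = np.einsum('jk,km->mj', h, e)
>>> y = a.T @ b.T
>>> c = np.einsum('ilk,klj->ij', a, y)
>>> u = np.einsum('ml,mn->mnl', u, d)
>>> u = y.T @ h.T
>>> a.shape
(17, 3, 11)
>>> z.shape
(17, 17)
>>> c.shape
(17, 3)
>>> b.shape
(3, 17)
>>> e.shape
(11, 13)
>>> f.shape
()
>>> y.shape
(11, 3, 3)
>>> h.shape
(17, 11)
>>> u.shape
(3, 3, 17)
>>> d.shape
(13, 17)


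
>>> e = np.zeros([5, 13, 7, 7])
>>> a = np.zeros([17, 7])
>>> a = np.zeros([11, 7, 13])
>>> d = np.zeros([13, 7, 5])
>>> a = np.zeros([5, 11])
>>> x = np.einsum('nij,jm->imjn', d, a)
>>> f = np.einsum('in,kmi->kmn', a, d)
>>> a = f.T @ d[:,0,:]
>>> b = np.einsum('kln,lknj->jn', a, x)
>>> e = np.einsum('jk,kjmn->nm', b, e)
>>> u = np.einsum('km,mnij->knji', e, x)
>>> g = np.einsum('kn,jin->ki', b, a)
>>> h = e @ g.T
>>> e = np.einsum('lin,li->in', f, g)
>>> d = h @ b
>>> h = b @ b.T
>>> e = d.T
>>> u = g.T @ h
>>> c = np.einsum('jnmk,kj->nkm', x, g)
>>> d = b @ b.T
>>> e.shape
(5, 7)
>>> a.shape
(11, 7, 5)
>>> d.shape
(13, 13)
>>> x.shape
(7, 11, 5, 13)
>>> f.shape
(13, 7, 11)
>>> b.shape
(13, 5)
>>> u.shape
(7, 13)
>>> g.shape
(13, 7)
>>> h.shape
(13, 13)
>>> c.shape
(11, 13, 5)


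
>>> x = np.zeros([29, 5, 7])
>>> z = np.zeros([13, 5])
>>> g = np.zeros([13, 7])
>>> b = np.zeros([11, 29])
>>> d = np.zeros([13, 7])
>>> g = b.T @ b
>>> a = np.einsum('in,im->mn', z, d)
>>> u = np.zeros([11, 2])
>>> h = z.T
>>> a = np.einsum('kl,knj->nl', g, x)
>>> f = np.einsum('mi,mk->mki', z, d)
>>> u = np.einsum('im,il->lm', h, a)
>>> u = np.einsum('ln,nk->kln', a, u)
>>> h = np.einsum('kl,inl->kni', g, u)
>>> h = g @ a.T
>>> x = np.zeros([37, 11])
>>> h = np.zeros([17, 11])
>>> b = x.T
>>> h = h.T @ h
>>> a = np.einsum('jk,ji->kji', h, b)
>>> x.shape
(37, 11)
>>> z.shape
(13, 5)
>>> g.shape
(29, 29)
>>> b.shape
(11, 37)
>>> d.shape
(13, 7)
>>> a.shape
(11, 11, 37)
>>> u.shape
(13, 5, 29)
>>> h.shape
(11, 11)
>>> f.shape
(13, 7, 5)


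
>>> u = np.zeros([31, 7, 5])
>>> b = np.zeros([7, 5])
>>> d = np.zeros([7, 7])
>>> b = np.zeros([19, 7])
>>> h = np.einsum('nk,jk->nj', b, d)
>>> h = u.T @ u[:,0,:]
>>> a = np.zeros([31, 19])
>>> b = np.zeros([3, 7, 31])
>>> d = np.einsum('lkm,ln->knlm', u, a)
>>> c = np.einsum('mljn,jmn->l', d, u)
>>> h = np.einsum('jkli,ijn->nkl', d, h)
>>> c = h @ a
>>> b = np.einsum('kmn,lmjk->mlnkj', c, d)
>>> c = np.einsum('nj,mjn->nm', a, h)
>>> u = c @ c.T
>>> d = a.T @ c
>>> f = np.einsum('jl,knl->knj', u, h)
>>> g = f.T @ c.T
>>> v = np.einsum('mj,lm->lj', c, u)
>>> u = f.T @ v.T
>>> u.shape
(31, 19, 31)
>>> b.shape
(19, 7, 19, 5, 31)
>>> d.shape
(19, 5)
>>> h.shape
(5, 19, 31)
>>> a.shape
(31, 19)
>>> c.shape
(31, 5)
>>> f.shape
(5, 19, 31)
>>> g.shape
(31, 19, 31)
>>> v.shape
(31, 5)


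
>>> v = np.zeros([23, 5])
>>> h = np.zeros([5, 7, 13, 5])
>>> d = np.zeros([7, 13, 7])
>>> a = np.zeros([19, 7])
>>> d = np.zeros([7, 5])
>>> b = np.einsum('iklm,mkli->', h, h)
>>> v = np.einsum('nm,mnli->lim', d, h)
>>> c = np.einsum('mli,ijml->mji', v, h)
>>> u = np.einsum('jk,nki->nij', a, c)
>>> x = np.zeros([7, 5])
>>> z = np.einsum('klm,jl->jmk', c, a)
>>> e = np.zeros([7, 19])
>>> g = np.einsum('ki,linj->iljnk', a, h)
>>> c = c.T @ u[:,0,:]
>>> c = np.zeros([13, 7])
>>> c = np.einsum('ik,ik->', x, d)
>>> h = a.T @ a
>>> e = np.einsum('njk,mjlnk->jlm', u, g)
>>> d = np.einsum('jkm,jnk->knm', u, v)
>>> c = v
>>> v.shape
(13, 5, 5)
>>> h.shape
(7, 7)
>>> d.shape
(5, 5, 19)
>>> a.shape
(19, 7)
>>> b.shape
()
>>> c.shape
(13, 5, 5)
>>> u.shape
(13, 5, 19)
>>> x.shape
(7, 5)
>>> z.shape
(19, 5, 13)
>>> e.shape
(5, 5, 7)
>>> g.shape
(7, 5, 5, 13, 19)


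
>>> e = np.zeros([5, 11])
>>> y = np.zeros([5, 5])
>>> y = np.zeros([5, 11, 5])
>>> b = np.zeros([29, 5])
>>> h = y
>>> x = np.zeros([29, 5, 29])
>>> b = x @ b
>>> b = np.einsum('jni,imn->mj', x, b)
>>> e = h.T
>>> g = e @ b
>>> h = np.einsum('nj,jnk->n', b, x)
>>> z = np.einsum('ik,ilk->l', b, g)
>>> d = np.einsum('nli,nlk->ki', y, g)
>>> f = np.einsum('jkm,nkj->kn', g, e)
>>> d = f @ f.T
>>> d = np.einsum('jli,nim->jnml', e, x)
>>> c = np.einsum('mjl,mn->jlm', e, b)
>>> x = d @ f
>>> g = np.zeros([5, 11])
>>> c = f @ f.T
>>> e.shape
(5, 11, 5)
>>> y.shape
(5, 11, 5)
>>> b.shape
(5, 29)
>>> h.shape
(5,)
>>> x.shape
(5, 29, 29, 5)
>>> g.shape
(5, 11)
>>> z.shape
(11,)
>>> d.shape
(5, 29, 29, 11)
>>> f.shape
(11, 5)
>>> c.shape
(11, 11)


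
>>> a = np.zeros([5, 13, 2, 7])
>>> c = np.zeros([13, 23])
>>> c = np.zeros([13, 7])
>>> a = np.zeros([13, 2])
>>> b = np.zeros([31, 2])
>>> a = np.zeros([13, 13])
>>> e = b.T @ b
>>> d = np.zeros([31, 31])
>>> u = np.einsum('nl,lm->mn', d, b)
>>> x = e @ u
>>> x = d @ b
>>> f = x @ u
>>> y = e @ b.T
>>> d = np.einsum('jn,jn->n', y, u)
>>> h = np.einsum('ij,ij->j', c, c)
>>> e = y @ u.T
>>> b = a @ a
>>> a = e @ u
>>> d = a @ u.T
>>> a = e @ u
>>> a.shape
(2, 31)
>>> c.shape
(13, 7)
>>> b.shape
(13, 13)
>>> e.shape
(2, 2)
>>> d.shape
(2, 2)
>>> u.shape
(2, 31)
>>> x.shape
(31, 2)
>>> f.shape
(31, 31)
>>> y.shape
(2, 31)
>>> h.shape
(7,)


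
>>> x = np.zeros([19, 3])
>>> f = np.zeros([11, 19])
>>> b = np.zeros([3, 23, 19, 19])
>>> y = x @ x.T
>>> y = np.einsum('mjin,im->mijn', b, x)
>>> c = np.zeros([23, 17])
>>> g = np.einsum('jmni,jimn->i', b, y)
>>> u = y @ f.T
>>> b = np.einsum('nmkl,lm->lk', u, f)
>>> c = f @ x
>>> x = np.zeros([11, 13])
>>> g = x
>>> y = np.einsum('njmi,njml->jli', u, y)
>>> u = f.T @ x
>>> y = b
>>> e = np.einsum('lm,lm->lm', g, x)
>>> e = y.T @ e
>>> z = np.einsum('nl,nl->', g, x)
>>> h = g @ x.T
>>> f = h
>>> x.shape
(11, 13)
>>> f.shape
(11, 11)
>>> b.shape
(11, 23)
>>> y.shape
(11, 23)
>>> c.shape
(11, 3)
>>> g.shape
(11, 13)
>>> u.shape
(19, 13)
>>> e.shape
(23, 13)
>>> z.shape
()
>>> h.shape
(11, 11)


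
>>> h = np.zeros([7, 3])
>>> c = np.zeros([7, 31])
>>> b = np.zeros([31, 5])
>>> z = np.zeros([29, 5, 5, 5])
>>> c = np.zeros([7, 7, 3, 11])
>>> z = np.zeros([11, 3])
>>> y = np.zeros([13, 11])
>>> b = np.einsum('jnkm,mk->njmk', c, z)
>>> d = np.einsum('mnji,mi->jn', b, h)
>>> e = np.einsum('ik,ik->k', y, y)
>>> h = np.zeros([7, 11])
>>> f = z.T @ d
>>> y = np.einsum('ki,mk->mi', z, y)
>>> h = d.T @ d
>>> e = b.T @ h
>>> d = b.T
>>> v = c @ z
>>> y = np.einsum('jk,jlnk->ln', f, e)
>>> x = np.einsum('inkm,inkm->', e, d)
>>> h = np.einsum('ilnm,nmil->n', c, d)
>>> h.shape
(3,)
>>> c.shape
(7, 7, 3, 11)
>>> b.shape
(7, 7, 11, 3)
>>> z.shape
(11, 3)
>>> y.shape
(11, 7)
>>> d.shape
(3, 11, 7, 7)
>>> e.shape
(3, 11, 7, 7)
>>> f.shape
(3, 7)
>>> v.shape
(7, 7, 3, 3)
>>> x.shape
()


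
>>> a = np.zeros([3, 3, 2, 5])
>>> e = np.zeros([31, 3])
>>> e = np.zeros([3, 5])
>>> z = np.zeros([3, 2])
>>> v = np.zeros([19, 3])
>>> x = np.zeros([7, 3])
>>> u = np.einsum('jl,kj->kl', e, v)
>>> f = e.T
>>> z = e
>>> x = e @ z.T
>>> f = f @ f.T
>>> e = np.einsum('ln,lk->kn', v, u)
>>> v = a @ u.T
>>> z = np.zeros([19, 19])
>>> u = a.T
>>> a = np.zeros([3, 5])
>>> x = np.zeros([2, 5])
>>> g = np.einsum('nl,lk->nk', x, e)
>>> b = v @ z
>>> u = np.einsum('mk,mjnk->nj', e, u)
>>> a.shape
(3, 5)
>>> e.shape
(5, 3)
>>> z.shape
(19, 19)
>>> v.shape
(3, 3, 2, 19)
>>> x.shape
(2, 5)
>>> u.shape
(3, 2)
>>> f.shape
(5, 5)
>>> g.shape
(2, 3)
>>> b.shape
(3, 3, 2, 19)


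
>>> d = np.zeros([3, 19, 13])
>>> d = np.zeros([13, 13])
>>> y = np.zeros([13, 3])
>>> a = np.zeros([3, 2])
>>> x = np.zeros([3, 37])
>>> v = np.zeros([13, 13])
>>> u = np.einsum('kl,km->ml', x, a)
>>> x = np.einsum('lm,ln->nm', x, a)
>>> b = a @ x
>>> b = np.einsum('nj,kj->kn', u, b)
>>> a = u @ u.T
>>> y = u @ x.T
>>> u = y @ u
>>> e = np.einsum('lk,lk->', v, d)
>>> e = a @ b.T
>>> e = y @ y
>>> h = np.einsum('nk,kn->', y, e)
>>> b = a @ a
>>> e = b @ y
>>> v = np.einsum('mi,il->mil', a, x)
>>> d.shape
(13, 13)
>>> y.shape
(2, 2)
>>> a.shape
(2, 2)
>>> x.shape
(2, 37)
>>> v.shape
(2, 2, 37)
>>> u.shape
(2, 37)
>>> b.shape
(2, 2)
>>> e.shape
(2, 2)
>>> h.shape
()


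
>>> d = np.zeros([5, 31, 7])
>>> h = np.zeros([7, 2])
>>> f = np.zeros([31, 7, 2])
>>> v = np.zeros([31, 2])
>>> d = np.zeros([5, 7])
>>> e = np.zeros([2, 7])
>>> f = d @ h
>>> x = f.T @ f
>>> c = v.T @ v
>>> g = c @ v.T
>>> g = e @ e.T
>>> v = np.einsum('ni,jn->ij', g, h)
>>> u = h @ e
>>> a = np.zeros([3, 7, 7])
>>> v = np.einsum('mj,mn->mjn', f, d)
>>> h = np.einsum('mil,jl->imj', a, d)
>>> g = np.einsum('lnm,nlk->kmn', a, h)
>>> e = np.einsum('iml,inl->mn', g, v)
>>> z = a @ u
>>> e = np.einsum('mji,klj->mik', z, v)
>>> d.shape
(5, 7)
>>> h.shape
(7, 3, 5)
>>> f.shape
(5, 2)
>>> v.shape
(5, 2, 7)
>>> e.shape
(3, 7, 5)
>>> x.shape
(2, 2)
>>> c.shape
(2, 2)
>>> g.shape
(5, 7, 7)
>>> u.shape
(7, 7)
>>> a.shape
(3, 7, 7)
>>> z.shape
(3, 7, 7)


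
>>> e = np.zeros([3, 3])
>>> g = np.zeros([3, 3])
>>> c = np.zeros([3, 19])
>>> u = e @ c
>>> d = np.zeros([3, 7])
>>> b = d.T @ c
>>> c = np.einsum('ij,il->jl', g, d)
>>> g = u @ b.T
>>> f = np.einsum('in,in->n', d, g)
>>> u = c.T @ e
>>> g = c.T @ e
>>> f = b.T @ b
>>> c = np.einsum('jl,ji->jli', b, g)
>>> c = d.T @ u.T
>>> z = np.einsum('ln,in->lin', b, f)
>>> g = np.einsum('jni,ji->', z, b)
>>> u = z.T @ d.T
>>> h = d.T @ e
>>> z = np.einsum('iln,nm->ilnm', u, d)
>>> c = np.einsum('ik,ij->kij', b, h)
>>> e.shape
(3, 3)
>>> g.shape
()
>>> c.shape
(19, 7, 3)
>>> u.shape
(19, 19, 3)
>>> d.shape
(3, 7)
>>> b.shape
(7, 19)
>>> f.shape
(19, 19)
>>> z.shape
(19, 19, 3, 7)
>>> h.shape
(7, 3)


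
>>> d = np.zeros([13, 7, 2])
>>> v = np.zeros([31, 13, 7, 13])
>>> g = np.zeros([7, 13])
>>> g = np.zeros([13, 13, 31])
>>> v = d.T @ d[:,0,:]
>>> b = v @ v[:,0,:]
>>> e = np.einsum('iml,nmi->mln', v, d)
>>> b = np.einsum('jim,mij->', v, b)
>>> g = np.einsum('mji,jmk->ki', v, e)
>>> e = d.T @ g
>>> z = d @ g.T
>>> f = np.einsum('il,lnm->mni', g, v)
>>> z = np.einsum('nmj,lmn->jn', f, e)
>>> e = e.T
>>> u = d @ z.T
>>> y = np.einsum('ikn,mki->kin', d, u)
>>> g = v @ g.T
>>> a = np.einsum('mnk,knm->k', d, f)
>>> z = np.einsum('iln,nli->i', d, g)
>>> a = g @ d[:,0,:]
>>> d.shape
(13, 7, 2)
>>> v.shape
(2, 7, 2)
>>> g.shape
(2, 7, 13)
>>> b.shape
()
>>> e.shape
(2, 7, 2)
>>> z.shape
(13,)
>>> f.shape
(2, 7, 13)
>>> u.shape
(13, 7, 13)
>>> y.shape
(7, 13, 2)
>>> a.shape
(2, 7, 2)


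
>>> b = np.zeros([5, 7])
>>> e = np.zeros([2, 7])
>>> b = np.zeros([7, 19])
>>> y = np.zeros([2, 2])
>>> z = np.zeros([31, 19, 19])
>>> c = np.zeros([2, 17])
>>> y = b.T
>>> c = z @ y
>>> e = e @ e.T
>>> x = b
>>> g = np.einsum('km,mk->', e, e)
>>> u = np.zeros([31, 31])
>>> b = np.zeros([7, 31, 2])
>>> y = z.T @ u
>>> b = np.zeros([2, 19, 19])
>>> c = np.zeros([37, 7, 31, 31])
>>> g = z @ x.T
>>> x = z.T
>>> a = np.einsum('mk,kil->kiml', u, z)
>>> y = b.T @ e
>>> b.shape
(2, 19, 19)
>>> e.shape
(2, 2)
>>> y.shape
(19, 19, 2)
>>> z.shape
(31, 19, 19)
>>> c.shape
(37, 7, 31, 31)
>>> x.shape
(19, 19, 31)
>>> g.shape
(31, 19, 7)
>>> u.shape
(31, 31)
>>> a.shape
(31, 19, 31, 19)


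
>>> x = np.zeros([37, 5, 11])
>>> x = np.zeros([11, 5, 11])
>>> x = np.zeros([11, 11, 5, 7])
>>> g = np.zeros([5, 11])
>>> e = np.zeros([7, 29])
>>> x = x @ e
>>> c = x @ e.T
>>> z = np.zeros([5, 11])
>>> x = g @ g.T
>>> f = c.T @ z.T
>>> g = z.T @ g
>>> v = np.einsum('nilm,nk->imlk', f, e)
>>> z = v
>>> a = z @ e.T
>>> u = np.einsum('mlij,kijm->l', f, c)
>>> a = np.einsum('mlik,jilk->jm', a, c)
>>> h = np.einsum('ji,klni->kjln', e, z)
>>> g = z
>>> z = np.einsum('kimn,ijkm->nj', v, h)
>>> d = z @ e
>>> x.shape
(5, 5)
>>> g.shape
(5, 5, 11, 29)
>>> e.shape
(7, 29)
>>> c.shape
(11, 11, 5, 7)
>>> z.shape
(29, 7)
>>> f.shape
(7, 5, 11, 5)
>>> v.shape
(5, 5, 11, 29)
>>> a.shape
(11, 5)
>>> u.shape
(5,)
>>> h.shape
(5, 7, 5, 11)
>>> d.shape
(29, 29)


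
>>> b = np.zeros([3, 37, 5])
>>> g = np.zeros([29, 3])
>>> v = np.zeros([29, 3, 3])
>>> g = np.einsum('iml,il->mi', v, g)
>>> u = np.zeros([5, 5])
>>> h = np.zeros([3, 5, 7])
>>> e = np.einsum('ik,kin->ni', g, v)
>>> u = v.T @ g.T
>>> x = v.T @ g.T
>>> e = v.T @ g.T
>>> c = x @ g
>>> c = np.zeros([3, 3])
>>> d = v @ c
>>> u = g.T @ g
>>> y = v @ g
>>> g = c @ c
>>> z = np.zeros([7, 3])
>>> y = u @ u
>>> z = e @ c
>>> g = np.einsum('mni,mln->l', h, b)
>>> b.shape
(3, 37, 5)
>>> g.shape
(37,)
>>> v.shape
(29, 3, 3)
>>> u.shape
(29, 29)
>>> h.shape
(3, 5, 7)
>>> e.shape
(3, 3, 3)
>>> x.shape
(3, 3, 3)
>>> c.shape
(3, 3)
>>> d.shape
(29, 3, 3)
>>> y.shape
(29, 29)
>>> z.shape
(3, 3, 3)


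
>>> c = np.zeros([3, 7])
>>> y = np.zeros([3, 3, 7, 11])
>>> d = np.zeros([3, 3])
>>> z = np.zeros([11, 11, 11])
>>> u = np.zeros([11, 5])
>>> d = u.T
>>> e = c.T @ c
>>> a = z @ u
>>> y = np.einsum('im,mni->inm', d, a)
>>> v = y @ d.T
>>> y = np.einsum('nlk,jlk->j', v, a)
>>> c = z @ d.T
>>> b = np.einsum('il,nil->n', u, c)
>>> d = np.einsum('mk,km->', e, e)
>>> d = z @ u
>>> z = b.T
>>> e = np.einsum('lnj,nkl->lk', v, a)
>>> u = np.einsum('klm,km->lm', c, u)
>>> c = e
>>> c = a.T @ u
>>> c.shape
(5, 11, 5)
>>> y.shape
(11,)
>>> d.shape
(11, 11, 5)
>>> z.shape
(11,)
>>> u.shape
(11, 5)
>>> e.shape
(5, 11)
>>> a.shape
(11, 11, 5)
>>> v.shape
(5, 11, 5)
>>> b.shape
(11,)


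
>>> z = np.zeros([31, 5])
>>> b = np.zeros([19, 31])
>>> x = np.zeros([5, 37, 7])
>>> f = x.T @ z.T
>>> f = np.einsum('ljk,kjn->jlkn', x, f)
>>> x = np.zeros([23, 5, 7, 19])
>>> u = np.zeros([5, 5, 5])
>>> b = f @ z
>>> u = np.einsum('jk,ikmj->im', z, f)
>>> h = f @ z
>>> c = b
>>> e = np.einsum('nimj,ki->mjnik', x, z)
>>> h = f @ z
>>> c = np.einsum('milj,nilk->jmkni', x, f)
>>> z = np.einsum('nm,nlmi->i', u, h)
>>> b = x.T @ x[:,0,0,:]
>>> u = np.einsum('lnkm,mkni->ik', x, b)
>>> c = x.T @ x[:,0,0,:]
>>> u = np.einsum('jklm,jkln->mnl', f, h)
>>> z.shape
(5,)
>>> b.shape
(19, 7, 5, 19)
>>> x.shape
(23, 5, 7, 19)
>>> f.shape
(37, 5, 7, 31)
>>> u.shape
(31, 5, 7)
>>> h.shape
(37, 5, 7, 5)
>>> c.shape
(19, 7, 5, 19)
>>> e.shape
(7, 19, 23, 5, 31)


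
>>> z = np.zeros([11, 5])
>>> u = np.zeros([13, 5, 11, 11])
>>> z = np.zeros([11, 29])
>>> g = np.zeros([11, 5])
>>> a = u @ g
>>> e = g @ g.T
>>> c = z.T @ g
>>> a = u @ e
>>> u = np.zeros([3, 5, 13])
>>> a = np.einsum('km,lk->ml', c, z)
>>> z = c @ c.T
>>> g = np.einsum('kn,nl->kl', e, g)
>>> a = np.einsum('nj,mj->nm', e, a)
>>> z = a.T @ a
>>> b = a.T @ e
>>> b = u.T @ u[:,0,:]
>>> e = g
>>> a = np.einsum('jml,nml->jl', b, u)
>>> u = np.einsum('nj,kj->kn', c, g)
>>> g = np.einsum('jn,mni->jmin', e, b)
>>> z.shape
(5, 5)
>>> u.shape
(11, 29)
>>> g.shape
(11, 13, 13, 5)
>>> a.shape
(13, 13)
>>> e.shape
(11, 5)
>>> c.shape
(29, 5)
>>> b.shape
(13, 5, 13)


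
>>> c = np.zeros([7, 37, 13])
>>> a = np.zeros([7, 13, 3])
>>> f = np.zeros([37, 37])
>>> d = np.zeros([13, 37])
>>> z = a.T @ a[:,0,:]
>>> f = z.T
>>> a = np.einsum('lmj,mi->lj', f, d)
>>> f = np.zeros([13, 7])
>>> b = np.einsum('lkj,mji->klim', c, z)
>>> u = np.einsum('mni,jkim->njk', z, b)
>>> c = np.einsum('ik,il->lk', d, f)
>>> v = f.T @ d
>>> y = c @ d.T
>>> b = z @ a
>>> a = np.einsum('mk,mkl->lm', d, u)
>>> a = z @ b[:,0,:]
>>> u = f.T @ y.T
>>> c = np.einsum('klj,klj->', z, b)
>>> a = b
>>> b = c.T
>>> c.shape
()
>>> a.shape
(3, 13, 3)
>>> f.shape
(13, 7)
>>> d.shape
(13, 37)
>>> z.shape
(3, 13, 3)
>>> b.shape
()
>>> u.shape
(7, 7)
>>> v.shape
(7, 37)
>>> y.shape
(7, 13)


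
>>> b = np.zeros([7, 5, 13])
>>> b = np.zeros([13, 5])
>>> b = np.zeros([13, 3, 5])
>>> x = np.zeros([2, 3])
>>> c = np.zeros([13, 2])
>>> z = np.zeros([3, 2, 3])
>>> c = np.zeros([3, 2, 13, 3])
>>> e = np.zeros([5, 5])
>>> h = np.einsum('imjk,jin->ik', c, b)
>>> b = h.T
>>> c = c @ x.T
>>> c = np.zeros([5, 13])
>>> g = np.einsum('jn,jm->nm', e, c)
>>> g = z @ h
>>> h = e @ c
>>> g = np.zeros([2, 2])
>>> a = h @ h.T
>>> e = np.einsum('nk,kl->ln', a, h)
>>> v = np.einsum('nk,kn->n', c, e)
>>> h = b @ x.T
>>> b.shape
(3, 3)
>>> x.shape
(2, 3)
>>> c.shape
(5, 13)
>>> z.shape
(3, 2, 3)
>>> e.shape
(13, 5)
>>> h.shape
(3, 2)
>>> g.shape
(2, 2)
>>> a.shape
(5, 5)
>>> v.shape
(5,)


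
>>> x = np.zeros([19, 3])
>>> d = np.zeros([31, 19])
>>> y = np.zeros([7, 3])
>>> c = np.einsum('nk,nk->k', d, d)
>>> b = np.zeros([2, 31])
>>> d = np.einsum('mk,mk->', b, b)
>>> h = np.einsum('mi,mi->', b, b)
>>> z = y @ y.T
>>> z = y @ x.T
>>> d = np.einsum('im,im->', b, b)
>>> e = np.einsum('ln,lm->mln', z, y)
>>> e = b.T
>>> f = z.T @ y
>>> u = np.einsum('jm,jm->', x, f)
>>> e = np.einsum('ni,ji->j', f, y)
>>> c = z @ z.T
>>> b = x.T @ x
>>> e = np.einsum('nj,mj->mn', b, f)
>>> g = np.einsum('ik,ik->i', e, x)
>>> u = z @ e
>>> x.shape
(19, 3)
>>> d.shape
()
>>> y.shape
(7, 3)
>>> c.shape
(7, 7)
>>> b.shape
(3, 3)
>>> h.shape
()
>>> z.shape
(7, 19)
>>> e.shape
(19, 3)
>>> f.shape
(19, 3)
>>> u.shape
(7, 3)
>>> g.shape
(19,)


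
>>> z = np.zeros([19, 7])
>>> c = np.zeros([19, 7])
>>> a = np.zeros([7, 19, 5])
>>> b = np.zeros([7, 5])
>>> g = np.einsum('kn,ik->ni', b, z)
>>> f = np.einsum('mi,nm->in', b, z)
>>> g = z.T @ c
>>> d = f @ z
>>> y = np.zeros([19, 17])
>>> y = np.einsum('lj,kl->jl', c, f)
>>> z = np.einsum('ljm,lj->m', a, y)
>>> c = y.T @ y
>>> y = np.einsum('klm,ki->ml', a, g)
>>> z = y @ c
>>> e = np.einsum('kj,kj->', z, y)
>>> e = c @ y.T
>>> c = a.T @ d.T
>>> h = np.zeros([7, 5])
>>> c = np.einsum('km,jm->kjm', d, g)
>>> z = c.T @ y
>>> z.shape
(7, 7, 19)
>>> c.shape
(5, 7, 7)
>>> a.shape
(7, 19, 5)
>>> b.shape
(7, 5)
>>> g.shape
(7, 7)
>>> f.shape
(5, 19)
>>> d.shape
(5, 7)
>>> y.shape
(5, 19)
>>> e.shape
(19, 5)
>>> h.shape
(7, 5)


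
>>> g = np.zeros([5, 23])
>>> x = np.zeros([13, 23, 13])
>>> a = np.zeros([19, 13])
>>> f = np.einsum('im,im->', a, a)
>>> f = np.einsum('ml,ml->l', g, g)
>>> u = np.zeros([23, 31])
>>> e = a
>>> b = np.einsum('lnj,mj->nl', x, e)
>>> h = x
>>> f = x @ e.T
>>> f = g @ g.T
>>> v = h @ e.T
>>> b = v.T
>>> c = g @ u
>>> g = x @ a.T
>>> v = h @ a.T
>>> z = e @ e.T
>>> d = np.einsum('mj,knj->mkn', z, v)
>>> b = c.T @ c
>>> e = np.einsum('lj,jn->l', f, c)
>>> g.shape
(13, 23, 19)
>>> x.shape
(13, 23, 13)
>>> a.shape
(19, 13)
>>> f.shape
(5, 5)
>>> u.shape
(23, 31)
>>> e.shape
(5,)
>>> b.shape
(31, 31)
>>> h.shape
(13, 23, 13)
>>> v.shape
(13, 23, 19)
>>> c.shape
(5, 31)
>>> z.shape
(19, 19)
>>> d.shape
(19, 13, 23)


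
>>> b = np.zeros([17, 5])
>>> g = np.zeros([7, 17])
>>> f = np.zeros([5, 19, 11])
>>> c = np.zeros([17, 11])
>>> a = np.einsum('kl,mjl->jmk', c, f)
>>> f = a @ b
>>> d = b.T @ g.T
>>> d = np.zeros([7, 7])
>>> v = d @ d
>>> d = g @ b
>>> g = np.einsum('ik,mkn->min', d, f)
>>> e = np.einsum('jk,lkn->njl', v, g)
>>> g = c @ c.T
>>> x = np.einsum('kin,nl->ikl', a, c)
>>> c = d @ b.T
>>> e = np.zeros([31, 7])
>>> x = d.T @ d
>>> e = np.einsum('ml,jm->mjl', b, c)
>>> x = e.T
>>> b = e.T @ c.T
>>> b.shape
(5, 7, 7)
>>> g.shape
(17, 17)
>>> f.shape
(19, 5, 5)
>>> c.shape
(7, 17)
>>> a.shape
(19, 5, 17)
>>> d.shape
(7, 5)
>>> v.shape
(7, 7)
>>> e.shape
(17, 7, 5)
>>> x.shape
(5, 7, 17)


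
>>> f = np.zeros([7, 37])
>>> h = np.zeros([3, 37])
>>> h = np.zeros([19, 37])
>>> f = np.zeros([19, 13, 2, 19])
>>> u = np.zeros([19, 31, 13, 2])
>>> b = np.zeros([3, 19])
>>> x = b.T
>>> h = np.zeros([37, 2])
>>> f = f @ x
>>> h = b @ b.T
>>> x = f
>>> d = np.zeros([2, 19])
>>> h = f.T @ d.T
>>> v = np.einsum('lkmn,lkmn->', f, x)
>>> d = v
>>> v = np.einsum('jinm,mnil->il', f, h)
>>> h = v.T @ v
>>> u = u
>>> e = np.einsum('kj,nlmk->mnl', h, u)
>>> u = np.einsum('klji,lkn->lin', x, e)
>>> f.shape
(19, 13, 2, 3)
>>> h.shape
(2, 2)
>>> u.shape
(13, 3, 31)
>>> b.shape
(3, 19)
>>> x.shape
(19, 13, 2, 3)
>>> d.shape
()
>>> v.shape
(13, 2)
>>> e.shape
(13, 19, 31)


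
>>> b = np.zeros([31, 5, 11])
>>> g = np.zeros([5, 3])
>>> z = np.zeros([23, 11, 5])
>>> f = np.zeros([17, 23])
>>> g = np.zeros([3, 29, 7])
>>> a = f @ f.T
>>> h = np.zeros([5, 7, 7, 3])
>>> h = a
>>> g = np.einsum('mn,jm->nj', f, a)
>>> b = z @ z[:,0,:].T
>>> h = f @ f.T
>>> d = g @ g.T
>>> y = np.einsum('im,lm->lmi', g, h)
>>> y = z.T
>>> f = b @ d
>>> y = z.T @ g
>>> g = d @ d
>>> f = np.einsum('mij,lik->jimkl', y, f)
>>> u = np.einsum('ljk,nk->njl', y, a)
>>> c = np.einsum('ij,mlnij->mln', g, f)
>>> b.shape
(23, 11, 23)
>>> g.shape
(23, 23)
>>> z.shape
(23, 11, 5)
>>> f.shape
(17, 11, 5, 23, 23)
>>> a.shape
(17, 17)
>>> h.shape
(17, 17)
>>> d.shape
(23, 23)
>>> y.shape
(5, 11, 17)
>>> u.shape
(17, 11, 5)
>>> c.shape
(17, 11, 5)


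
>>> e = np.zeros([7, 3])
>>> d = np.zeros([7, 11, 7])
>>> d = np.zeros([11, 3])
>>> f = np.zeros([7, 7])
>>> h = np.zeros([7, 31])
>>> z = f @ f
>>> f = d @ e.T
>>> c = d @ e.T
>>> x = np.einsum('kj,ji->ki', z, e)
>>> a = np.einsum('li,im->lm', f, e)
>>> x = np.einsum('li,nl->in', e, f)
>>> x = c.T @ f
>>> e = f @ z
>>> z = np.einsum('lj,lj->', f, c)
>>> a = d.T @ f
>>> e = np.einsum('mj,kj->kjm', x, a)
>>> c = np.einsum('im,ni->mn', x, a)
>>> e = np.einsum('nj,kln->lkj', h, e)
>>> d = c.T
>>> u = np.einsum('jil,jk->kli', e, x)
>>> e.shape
(7, 3, 31)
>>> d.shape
(3, 7)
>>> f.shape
(11, 7)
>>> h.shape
(7, 31)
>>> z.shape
()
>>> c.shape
(7, 3)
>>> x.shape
(7, 7)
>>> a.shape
(3, 7)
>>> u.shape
(7, 31, 3)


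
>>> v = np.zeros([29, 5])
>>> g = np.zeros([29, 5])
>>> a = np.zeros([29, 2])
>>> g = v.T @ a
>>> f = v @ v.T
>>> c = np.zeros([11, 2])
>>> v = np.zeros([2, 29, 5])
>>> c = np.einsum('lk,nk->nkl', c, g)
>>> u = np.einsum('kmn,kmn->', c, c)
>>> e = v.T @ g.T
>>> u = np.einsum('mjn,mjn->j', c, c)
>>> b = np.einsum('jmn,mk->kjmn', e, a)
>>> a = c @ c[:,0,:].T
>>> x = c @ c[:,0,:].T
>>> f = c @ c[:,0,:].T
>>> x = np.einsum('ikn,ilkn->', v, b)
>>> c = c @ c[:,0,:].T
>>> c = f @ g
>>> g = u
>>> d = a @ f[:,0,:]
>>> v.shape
(2, 29, 5)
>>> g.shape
(2,)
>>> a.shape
(5, 2, 5)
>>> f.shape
(5, 2, 5)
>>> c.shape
(5, 2, 2)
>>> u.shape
(2,)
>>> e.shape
(5, 29, 5)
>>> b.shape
(2, 5, 29, 5)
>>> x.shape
()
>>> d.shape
(5, 2, 5)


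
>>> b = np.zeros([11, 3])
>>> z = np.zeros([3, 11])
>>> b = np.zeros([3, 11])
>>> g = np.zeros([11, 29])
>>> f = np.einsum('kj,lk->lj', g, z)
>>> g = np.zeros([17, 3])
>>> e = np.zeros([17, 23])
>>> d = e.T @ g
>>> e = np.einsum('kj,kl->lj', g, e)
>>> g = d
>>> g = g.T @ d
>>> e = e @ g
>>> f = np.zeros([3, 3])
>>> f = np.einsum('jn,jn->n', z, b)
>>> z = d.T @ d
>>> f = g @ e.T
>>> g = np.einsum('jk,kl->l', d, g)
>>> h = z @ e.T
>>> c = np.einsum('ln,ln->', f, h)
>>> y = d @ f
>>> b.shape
(3, 11)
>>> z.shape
(3, 3)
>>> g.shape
(3,)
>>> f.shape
(3, 23)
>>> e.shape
(23, 3)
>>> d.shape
(23, 3)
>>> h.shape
(3, 23)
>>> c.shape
()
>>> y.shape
(23, 23)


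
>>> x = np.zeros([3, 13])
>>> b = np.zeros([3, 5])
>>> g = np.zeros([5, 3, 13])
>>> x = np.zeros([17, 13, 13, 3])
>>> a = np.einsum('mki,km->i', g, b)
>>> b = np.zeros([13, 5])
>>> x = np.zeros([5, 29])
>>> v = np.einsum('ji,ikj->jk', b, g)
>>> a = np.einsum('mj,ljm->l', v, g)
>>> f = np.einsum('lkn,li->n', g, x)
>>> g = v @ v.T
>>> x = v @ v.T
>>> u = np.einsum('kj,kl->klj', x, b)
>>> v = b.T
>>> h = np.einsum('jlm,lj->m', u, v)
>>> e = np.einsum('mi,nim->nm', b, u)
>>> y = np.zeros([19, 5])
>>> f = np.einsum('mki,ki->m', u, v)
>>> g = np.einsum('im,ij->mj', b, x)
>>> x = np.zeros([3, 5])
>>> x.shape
(3, 5)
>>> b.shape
(13, 5)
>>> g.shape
(5, 13)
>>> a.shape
(5,)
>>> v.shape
(5, 13)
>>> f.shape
(13,)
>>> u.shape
(13, 5, 13)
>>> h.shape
(13,)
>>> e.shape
(13, 13)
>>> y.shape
(19, 5)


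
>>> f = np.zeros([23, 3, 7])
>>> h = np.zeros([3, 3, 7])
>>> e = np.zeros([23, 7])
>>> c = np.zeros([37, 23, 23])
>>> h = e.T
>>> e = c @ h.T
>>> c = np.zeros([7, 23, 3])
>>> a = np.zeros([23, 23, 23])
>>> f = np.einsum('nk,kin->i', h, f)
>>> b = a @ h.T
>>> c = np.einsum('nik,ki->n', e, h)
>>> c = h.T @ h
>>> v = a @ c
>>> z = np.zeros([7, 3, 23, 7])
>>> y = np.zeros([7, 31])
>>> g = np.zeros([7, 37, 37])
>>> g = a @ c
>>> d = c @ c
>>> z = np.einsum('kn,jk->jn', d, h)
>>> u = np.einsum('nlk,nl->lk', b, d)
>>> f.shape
(3,)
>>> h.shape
(7, 23)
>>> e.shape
(37, 23, 7)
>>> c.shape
(23, 23)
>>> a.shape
(23, 23, 23)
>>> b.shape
(23, 23, 7)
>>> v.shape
(23, 23, 23)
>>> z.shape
(7, 23)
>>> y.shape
(7, 31)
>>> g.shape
(23, 23, 23)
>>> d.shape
(23, 23)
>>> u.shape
(23, 7)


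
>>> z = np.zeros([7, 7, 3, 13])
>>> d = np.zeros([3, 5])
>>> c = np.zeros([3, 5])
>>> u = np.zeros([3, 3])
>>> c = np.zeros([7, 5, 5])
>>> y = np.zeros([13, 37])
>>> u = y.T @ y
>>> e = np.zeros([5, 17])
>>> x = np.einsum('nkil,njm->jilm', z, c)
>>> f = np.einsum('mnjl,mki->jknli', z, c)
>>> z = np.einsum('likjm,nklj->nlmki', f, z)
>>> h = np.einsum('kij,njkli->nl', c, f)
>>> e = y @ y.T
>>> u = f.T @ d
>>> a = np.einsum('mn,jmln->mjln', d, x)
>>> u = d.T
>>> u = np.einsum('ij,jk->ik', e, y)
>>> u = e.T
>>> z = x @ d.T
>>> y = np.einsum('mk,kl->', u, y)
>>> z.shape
(5, 3, 13, 3)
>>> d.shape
(3, 5)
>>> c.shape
(7, 5, 5)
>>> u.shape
(13, 13)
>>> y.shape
()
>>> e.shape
(13, 13)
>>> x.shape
(5, 3, 13, 5)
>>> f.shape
(3, 5, 7, 13, 5)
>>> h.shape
(3, 13)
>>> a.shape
(3, 5, 13, 5)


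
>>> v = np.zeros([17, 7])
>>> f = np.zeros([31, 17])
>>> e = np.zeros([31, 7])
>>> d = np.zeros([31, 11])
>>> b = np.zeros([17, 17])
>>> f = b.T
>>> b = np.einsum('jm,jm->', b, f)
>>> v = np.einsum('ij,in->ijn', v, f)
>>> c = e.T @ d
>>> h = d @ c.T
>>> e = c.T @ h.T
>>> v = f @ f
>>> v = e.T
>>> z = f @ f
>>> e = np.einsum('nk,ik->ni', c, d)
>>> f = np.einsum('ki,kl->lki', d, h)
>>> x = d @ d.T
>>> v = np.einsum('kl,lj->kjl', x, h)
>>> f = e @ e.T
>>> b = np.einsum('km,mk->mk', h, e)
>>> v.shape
(31, 7, 31)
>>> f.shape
(7, 7)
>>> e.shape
(7, 31)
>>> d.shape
(31, 11)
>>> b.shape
(7, 31)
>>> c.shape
(7, 11)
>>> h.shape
(31, 7)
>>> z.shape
(17, 17)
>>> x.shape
(31, 31)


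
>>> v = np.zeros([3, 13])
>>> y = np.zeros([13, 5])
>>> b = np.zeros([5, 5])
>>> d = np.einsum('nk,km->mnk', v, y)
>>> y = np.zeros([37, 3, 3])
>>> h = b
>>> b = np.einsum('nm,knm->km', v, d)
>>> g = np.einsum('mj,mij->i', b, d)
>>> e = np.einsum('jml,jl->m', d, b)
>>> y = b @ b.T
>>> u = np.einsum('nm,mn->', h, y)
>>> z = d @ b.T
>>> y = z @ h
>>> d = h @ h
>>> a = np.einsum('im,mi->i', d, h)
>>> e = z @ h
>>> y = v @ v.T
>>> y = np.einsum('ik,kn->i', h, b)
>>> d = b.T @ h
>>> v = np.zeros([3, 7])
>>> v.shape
(3, 7)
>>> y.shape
(5,)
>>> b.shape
(5, 13)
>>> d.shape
(13, 5)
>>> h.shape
(5, 5)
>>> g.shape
(3,)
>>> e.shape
(5, 3, 5)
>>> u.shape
()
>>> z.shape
(5, 3, 5)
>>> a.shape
(5,)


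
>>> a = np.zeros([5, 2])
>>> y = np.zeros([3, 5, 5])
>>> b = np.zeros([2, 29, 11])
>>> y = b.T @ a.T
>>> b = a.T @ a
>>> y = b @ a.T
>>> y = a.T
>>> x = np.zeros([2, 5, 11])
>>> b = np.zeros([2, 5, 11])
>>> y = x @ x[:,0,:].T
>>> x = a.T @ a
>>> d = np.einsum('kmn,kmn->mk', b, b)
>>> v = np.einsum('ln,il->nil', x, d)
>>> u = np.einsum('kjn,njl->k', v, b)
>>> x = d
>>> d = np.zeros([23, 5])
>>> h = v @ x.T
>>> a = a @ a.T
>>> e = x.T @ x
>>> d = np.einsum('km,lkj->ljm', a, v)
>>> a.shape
(5, 5)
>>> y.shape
(2, 5, 2)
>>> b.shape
(2, 5, 11)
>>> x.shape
(5, 2)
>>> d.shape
(2, 2, 5)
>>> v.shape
(2, 5, 2)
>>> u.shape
(2,)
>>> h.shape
(2, 5, 5)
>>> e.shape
(2, 2)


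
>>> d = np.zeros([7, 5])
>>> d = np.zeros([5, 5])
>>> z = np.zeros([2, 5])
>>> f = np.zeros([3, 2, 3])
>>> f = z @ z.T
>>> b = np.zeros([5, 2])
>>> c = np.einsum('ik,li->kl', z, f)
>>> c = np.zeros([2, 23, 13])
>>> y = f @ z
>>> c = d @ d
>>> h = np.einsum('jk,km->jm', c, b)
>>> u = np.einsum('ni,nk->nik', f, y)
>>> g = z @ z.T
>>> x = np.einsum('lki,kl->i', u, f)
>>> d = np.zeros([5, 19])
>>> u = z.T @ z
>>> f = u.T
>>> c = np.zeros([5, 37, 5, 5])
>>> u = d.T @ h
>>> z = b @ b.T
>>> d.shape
(5, 19)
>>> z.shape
(5, 5)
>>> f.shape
(5, 5)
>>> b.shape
(5, 2)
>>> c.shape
(5, 37, 5, 5)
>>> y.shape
(2, 5)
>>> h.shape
(5, 2)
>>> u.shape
(19, 2)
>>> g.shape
(2, 2)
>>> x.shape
(5,)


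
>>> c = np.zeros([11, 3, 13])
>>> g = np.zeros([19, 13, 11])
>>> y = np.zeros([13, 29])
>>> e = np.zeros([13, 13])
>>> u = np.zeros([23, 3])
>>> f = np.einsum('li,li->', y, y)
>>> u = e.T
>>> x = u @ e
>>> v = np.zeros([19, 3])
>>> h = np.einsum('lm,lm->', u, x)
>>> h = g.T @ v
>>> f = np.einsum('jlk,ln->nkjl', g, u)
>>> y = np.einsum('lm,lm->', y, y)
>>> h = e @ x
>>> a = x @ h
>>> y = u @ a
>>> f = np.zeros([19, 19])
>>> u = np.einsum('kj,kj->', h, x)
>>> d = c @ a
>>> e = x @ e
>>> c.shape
(11, 3, 13)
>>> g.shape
(19, 13, 11)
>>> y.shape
(13, 13)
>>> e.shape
(13, 13)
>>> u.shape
()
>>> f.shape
(19, 19)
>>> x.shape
(13, 13)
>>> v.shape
(19, 3)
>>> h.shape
(13, 13)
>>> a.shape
(13, 13)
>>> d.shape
(11, 3, 13)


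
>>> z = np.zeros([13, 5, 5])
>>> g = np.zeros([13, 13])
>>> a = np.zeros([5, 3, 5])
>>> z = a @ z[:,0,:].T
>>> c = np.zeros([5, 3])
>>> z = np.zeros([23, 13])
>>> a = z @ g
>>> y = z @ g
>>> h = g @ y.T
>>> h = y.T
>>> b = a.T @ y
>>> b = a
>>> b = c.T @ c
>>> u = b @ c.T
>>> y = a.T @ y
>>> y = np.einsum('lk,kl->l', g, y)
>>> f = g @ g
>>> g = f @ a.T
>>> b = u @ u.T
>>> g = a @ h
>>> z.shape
(23, 13)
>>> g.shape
(23, 23)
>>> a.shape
(23, 13)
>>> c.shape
(5, 3)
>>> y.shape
(13,)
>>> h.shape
(13, 23)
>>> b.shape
(3, 3)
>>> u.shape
(3, 5)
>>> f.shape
(13, 13)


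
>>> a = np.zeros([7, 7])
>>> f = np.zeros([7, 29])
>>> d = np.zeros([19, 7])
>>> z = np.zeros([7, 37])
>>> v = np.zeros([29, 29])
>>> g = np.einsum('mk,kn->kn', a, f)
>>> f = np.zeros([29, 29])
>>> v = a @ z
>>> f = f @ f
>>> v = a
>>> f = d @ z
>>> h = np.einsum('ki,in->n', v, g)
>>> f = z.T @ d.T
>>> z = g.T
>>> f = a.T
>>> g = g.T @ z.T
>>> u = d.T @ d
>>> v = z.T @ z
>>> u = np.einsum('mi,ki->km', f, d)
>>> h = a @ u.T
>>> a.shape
(7, 7)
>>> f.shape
(7, 7)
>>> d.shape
(19, 7)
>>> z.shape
(29, 7)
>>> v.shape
(7, 7)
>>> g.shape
(29, 29)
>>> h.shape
(7, 19)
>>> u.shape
(19, 7)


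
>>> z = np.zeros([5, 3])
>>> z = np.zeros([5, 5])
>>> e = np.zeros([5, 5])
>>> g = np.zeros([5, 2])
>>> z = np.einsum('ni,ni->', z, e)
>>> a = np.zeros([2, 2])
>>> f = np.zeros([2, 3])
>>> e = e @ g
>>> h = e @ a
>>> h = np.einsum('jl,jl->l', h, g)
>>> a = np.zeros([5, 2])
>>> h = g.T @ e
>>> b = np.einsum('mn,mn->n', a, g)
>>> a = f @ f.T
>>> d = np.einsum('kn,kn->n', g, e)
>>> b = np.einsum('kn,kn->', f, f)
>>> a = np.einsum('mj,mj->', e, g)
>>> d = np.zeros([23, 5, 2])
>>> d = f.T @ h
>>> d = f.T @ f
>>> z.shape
()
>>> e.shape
(5, 2)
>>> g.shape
(5, 2)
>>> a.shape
()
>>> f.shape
(2, 3)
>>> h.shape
(2, 2)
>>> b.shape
()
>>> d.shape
(3, 3)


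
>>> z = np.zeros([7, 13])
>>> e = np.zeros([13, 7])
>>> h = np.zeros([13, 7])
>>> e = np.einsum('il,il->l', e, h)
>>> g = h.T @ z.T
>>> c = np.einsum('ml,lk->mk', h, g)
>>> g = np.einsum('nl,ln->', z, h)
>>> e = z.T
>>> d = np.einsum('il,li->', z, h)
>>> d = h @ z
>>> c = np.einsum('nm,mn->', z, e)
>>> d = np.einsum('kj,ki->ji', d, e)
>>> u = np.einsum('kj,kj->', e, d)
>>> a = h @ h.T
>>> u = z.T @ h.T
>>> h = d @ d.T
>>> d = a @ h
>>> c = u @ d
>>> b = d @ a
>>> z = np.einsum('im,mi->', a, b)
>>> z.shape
()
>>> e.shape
(13, 7)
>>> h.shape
(13, 13)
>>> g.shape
()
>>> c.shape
(13, 13)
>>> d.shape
(13, 13)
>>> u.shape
(13, 13)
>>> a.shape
(13, 13)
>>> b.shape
(13, 13)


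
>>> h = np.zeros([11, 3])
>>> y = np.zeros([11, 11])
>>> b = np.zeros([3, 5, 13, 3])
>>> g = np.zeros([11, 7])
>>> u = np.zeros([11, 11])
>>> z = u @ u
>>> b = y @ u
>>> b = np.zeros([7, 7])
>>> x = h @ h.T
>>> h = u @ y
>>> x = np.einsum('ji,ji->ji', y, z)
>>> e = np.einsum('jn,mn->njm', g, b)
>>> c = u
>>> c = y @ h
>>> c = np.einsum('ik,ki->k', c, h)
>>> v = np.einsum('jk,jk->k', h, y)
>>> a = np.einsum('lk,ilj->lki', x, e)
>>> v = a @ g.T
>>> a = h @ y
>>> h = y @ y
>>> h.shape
(11, 11)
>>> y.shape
(11, 11)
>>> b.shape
(7, 7)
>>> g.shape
(11, 7)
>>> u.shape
(11, 11)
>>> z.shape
(11, 11)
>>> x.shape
(11, 11)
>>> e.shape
(7, 11, 7)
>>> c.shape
(11,)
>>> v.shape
(11, 11, 11)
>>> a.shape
(11, 11)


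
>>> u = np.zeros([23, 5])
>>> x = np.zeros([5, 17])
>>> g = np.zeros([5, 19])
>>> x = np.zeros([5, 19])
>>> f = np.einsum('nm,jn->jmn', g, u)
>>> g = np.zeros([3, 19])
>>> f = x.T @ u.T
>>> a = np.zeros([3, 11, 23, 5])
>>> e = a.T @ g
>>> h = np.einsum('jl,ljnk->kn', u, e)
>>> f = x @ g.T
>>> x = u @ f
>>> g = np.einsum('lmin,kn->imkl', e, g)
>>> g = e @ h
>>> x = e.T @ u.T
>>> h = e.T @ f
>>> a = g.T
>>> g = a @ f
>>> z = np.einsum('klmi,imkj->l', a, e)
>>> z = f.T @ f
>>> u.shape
(23, 5)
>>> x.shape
(19, 11, 23, 23)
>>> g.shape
(11, 11, 23, 3)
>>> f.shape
(5, 3)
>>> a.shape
(11, 11, 23, 5)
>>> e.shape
(5, 23, 11, 19)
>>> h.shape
(19, 11, 23, 3)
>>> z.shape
(3, 3)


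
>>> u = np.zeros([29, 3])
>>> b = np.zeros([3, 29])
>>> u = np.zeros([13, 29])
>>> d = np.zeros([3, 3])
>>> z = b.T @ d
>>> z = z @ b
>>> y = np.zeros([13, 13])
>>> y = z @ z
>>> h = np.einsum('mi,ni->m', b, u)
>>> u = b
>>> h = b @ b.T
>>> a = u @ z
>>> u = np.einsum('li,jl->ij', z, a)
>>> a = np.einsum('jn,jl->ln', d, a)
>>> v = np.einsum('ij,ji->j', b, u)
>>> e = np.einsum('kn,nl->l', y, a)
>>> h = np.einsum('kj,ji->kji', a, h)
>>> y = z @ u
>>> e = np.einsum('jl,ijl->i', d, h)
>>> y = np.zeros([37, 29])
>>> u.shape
(29, 3)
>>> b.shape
(3, 29)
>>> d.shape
(3, 3)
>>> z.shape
(29, 29)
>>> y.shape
(37, 29)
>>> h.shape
(29, 3, 3)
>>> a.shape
(29, 3)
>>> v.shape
(29,)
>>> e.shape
(29,)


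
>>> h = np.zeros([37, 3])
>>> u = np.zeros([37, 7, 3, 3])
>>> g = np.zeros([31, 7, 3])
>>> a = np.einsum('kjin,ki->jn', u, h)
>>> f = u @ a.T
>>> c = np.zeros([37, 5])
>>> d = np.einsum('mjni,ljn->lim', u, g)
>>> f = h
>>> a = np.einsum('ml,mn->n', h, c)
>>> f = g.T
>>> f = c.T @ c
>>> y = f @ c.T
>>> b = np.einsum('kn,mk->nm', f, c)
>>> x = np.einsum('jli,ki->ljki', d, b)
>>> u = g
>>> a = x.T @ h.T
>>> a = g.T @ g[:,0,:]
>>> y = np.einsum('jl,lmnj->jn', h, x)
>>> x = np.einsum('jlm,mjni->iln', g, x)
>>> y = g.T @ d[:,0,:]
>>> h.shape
(37, 3)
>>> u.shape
(31, 7, 3)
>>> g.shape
(31, 7, 3)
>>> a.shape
(3, 7, 3)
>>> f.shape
(5, 5)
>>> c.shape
(37, 5)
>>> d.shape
(31, 3, 37)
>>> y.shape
(3, 7, 37)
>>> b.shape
(5, 37)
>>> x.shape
(37, 7, 5)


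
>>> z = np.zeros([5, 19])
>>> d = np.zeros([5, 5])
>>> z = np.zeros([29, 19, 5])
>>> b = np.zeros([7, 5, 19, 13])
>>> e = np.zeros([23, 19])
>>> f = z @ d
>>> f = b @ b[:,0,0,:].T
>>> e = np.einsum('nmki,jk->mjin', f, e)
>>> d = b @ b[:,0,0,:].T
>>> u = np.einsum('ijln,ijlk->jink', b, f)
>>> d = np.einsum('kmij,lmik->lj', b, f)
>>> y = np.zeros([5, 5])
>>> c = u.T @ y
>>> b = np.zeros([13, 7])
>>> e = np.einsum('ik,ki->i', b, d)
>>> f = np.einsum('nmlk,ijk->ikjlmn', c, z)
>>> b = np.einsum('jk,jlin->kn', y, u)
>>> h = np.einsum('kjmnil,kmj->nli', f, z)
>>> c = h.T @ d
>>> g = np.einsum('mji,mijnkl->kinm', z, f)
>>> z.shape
(29, 19, 5)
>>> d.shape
(7, 13)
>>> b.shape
(5, 7)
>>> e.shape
(13,)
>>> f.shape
(29, 5, 19, 7, 13, 7)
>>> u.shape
(5, 7, 13, 7)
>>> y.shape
(5, 5)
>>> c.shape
(13, 7, 13)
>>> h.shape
(7, 7, 13)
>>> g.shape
(13, 5, 7, 29)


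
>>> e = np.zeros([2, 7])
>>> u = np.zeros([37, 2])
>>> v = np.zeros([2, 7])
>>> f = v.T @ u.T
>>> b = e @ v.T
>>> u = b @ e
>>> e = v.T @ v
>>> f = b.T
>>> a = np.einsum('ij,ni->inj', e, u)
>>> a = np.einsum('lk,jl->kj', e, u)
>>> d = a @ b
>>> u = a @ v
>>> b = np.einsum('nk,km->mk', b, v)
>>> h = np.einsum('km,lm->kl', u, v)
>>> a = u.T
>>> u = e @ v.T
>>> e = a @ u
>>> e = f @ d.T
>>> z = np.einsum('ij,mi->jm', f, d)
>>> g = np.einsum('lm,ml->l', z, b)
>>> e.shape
(2, 7)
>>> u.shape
(7, 2)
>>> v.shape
(2, 7)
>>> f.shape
(2, 2)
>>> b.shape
(7, 2)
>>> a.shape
(7, 7)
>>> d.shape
(7, 2)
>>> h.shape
(7, 2)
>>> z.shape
(2, 7)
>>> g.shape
(2,)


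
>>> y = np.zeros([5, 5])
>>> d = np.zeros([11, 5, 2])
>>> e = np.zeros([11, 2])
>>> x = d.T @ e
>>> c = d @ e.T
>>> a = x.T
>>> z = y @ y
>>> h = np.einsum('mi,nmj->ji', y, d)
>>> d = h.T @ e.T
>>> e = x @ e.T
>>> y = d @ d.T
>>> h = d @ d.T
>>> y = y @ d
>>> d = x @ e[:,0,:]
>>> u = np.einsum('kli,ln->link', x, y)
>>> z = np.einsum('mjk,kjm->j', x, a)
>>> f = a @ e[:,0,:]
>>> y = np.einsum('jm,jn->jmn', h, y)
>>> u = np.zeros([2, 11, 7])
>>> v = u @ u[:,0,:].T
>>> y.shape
(5, 5, 11)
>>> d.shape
(2, 5, 11)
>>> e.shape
(2, 5, 11)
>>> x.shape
(2, 5, 2)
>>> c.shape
(11, 5, 11)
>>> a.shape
(2, 5, 2)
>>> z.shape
(5,)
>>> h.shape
(5, 5)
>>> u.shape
(2, 11, 7)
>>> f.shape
(2, 5, 11)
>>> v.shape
(2, 11, 2)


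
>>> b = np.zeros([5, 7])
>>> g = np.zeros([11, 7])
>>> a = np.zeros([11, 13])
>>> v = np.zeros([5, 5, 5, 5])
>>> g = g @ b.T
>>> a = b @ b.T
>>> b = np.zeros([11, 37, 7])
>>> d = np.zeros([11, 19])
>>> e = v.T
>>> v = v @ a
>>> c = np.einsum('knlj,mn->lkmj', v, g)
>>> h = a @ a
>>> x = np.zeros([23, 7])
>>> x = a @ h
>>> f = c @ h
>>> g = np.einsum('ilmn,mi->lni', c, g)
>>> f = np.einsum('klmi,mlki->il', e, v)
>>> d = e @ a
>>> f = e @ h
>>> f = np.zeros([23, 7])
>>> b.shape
(11, 37, 7)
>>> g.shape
(5, 5, 5)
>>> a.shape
(5, 5)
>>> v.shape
(5, 5, 5, 5)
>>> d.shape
(5, 5, 5, 5)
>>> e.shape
(5, 5, 5, 5)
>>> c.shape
(5, 5, 11, 5)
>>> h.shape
(5, 5)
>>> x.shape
(5, 5)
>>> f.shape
(23, 7)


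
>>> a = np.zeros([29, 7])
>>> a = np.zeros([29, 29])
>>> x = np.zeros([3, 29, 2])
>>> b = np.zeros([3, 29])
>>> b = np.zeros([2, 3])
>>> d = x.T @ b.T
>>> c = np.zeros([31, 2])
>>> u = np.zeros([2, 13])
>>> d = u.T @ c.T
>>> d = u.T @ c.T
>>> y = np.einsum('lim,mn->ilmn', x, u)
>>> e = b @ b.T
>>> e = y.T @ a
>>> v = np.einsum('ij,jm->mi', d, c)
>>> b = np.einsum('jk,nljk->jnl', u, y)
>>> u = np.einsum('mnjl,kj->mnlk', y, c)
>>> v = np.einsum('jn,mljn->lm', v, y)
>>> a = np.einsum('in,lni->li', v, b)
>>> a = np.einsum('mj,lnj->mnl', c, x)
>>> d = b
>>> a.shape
(31, 29, 3)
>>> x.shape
(3, 29, 2)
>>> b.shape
(2, 29, 3)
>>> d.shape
(2, 29, 3)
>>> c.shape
(31, 2)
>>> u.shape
(29, 3, 13, 31)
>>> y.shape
(29, 3, 2, 13)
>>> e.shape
(13, 2, 3, 29)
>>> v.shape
(3, 29)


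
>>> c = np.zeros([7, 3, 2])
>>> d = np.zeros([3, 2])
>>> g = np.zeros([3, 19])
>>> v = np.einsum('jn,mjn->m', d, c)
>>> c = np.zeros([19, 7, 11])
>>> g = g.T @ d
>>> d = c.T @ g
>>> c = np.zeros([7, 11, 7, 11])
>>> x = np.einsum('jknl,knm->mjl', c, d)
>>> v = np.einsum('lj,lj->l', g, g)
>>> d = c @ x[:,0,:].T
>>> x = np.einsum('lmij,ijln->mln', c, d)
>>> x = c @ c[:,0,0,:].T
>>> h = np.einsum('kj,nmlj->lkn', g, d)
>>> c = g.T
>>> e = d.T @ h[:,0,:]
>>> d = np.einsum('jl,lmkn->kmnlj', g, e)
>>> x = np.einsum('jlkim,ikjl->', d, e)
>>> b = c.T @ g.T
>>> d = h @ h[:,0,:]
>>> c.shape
(2, 19)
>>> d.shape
(7, 19, 7)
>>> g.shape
(19, 2)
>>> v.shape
(19,)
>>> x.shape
()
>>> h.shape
(7, 19, 7)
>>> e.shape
(2, 7, 11, 7)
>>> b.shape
(19, 19)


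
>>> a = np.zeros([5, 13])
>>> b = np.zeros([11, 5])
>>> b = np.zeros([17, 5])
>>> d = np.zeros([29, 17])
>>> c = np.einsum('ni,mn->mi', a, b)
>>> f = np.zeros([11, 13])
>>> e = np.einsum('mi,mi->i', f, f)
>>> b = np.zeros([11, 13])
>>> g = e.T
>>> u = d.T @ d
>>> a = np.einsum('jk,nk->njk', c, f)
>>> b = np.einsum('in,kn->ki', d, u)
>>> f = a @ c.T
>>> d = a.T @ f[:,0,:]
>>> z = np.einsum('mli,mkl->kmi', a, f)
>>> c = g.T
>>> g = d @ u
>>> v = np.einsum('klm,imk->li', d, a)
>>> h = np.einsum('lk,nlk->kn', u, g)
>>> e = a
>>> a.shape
(11, 17, 13)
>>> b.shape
(17, 29)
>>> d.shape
(13, 17, 17)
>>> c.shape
(13,)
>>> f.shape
(11, 17, 17)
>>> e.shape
(11, 17, 13)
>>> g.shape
(13, 17, 17)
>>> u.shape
(17, 17)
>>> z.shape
(17, 11, 13)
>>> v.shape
(17, 11)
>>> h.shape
(17, 13)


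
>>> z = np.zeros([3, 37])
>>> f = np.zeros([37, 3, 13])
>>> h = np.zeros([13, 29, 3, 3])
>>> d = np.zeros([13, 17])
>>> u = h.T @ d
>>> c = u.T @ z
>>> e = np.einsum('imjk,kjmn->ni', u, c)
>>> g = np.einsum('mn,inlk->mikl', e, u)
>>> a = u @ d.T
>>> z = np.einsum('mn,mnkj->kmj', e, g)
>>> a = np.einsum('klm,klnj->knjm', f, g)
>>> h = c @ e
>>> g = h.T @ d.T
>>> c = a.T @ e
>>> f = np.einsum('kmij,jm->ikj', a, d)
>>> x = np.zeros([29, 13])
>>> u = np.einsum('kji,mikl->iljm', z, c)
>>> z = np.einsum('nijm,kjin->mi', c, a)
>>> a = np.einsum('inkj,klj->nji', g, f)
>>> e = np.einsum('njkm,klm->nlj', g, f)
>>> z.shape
(3, 29)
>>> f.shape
(29, 37, 13)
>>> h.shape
(17, 29, 3, 3)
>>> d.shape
(13, 17)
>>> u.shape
(29, 3, 37, 13)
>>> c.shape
(13, 29, 17, 3)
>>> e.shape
(3, 37, 3)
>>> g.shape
(3, 3, 29, 13)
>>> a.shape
(3, 13, 3)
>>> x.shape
(29, 13)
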